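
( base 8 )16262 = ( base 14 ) 296a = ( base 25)BIL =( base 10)7346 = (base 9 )11062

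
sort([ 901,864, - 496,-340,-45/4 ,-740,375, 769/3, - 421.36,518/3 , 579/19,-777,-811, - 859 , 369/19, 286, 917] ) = [-859,-811, - 777 , - 740, - 496, - 421.36, - 340,-45/4, 369/19, 579/19,518/3,769/3, 286 , 375 , 864,  901 , 917]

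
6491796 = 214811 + 6276985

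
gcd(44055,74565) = 45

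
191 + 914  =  1105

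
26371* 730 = 19250830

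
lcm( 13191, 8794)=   26382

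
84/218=42/109 = 0.39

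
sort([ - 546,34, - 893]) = [-893 , - 546,34]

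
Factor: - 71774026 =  - 2^1*41^1*137^1 * 6389^1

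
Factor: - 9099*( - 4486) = 2^1*3^3*337^1*2243^1 = 40818114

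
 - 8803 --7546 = - 1257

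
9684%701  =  571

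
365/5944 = 365/5944  =  0.06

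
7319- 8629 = -1310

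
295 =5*59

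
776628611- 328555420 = 448073191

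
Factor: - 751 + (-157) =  - 908 = - 2^2*227^1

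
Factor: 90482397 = 3^1*31^1*157^1 *6197^1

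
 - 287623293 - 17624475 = - 305247768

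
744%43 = 13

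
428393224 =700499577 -272106353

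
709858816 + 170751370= 880610186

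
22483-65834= - 43351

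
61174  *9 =550566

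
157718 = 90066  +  67652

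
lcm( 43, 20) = 860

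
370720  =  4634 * 80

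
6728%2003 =719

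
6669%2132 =273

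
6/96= 1/16 = 0.06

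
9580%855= 175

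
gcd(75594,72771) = 3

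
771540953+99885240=871426193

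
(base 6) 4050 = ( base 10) 894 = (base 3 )1020010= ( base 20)24E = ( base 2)1101111110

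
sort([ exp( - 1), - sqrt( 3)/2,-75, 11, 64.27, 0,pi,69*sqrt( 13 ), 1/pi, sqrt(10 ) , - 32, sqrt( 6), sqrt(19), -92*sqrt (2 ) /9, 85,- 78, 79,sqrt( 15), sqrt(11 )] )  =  [ - 78,-75, - 32, - 92*sqrt(2)/9, - sqrt( 3) /2, 0,1/pi, exp(  -  1),sqrt( 6) , pi, sqrt( 10),  sqrt( 11), sqrt( 15), sqrt (19 ), 11, 64.27,79, 85, 69 *sqrt( 13)]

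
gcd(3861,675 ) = 27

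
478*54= 25812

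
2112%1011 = 90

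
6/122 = 3/61 = 0.05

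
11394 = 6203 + 5191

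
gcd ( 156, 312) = 156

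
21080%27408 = 21080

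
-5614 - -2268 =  - 3346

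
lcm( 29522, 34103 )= 1977974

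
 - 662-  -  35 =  - 627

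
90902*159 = 14453418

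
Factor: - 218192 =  - 2^4*13^1 * 1049^1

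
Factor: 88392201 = 3^1 *29464067^1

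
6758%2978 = 802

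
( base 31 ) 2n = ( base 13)67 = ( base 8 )125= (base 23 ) 3G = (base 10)85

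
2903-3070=-167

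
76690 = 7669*10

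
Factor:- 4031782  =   - 2^1*757^1*2663^1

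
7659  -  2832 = 4827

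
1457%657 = 143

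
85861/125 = 85861/125 = 686.89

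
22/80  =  11/40 = 0.28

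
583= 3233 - 2650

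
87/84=29/28 = 1.04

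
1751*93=162843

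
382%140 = 102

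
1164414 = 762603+401811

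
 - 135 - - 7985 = 7850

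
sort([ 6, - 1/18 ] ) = [ - 1/18, 6] 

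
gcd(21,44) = 1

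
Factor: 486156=2^2* 3^1*11^1*29^1*127^1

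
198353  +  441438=639791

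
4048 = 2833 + 1215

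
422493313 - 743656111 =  - 321162798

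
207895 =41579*5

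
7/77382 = 7/77382=0.00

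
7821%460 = 1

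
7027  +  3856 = 10883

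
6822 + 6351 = 13173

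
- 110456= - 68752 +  - 41704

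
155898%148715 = 7183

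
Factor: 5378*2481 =2^1*3^1*827^1 *2689^1 = 13342818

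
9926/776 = 4963/388 = 12.79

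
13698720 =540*25368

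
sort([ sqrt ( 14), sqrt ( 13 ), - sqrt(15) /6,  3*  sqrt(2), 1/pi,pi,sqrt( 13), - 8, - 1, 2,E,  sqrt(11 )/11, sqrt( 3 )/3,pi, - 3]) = [ - 8,- 3,-1, - sqrt(15) /6,  sqrt( 11) /11, 1/pi,sqrt( 3 ) /3, 2, E,  pi,pi,sqrt(13 ),sqrt( 13), sqrt (14),  3*sqrt(2)]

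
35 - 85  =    -  50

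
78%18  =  6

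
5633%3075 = 2558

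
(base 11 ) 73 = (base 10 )80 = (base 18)48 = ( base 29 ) 2m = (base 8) 120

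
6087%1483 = 155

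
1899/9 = 211 =211.00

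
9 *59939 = 539451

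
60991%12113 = 426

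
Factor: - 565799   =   - 13^1*71^1 * 613^1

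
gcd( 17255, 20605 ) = 5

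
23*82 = 1886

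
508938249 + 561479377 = 1070417626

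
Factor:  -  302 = - 2^1 * 151^1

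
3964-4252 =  - 288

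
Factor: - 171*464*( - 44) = 3491136  =  2^6 *3^2*11^1 * 19^1 * 29^1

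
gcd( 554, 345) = 1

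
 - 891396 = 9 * ( - 99044)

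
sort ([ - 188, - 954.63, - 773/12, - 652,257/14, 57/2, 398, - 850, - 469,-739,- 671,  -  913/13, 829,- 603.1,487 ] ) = [ - 954.63,-850,- 739, - 671,-652,  -  603.1,-469 , - 188 , -913/13,-773/12,257/14 , 57/2,398, 487, 829]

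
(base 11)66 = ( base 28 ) 2G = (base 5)242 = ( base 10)72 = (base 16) 48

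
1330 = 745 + 585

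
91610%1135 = 810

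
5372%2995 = 2377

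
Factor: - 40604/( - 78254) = 20302/39127 = 2^1*11^( - 1 )*3557^( - 1)*10151^1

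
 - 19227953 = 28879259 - 48107212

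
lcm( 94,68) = 3196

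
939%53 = 38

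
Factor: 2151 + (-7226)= - 5075 = -5^2*7^1*29^1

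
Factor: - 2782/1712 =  - 2^(-3) *13^1=- 13/8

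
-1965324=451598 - 2416922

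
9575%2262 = 527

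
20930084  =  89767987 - 68837903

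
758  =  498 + 260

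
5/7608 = 5/7608 = 0.00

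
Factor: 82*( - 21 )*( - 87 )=2^1 * 3^2*7^1*29^1 * 41^1 =149814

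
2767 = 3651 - 884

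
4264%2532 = 1732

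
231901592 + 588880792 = 820782384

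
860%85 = 10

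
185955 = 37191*5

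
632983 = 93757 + 539226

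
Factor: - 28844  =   - 2^2*7211^1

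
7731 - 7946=-215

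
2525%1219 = 87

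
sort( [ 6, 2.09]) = [ 2.09,6]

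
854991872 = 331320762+523671110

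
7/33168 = 7/33168 = 0.00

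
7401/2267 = 7401/2267 = 3.26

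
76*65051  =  4943876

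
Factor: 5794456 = 2^3*509^1*1423^1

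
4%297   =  4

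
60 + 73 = 133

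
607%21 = 19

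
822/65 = 12 + 42/65 = 12.65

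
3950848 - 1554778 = 2396070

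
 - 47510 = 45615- 93125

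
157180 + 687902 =845082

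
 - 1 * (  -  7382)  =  7382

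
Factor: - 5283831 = -3^1*7^1 * 251611^1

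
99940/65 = 19988/13  =  1537.54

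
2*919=1838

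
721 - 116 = 605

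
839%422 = 417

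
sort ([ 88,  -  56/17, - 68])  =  [ - 68, - 56/17,88] 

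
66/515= 66/515  =  0.13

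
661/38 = 661/38= 17.39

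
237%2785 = 237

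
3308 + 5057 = 8365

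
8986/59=8986/59 = 152.31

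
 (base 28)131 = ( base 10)869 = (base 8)1545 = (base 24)1C5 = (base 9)1165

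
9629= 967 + 8662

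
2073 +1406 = 3479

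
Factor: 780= 2^2 * 3^1*5^1*13^1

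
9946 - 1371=8575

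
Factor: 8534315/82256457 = 3^ ( - 1 ) * 5^1*983^( - 1) * 27893^( - 1 ) * 1706863^1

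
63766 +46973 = 110739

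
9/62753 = 9/62753  =  0.00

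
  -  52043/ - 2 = 26021+1/2 = 26021.50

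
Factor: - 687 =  - 3^1*229^1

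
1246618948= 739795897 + 506823051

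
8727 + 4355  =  13082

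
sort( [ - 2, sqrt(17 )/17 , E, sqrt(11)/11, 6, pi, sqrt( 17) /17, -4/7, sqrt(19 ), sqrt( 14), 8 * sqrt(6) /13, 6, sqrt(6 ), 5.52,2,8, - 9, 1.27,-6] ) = [ - 9, - 6, - 2, - 4/7,sqrt(17 ) /17 , sqrt (17) /17,sqrt( 11) /11,1.27, 8*sqrt( 6)/13 , 2, sqrt(6),E, pi,sqrt(14 ) , sqrt (19),5.52,6, 6,8]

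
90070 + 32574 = 122644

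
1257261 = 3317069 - 2059808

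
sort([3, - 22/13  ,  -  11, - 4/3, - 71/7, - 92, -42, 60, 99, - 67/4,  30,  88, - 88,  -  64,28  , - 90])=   [ -92,  -  90, - 88,-64,-42, - 67/4, -11,- 71/7, - 22/13 ,-4/3, 3,28,30, 60, 88,99 ] 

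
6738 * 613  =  4130394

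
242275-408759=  - 166484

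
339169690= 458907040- 119737350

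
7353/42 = 2451/14 = 175.07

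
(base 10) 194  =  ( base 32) 62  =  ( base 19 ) A4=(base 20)9e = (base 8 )302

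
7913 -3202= 4711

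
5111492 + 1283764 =6395256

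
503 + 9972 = 10475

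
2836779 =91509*31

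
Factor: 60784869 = 3^1 * 257^1 * 78839^1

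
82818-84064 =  - 1246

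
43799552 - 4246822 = 39552730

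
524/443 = 1 + 81/443  =  1.18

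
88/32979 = 88/32979  =  0.00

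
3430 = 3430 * 1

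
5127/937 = 5 + 442/937 = 5.47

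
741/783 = 247/261 = 0.95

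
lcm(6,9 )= 18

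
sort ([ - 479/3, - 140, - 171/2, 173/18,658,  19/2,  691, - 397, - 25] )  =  [ - 397, -479/3, - 140, - 171/2, - 25, 19/2,173/18, 658, 691 ]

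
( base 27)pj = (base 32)lm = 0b1010110110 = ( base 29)nr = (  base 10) 694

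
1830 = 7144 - 5314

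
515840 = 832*620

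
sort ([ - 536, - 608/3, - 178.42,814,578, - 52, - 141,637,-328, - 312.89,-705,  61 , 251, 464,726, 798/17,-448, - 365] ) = [ - 705,-536, - 448, - 365,- 328 ,  -  312.89, -608/3,  -  178.42, - 141, - 52,798/17, 61, 251,  464, 578 , 637, 726,814]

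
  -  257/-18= 14 + 5/18 = 14.28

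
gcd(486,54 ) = 54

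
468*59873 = 28020564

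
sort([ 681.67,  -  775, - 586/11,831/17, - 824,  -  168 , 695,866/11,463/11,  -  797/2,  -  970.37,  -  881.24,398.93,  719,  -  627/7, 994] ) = [ - 970.37, - 881.24, - 824, - 775, - 797/2,-168 , - 627/7, - 586/11, 463/11,831/17, 866/11, 398.93,  681.67,  695, 719, 994] 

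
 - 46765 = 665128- 711893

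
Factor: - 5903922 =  - 2^1 * 3^1*983987^1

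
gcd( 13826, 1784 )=446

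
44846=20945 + 23901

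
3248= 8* 406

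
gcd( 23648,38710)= 2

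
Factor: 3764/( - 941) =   -  2^2 = - 4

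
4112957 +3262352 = 7375309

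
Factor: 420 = 2^2 *3^1*5^1*7^1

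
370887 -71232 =299655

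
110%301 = 110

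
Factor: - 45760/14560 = - 22/7 = - 2^1 * 7^( - 1 )*11^1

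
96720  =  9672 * 10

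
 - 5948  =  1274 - 7222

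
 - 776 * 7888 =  - 6121088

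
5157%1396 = 969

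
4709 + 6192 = 10901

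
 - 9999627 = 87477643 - 97477270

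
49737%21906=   5925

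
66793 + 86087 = 152880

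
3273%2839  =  434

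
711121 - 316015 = 395106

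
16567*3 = 49701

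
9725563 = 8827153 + 898410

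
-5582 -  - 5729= 147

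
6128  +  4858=10986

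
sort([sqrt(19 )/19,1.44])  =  [ sqrt(19)/19,1.44 ] 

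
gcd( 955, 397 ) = 1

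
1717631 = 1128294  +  589337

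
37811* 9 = 340299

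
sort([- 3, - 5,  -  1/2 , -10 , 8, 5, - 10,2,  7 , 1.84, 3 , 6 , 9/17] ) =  [ - 10,-10, - 5,  -  3, - 1/2,9/17, 1.84 , 2, 3,5,6 , 7, 8 ]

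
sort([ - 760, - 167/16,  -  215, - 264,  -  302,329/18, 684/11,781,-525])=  [ - 760,  -  525, - 302,-264, - 215, - 167/16,  329/18,684/11,781 ] 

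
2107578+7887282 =9994860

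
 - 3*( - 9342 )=28026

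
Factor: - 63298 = -2^1  *  31649^1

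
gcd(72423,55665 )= 9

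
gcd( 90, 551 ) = 1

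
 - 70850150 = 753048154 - 823898304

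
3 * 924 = 2772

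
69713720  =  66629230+3084490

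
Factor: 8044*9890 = 2^3 * 5^1*23^1*43^1 * 2011^1 = 79555160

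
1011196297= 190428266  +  820768031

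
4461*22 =98142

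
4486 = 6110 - 1624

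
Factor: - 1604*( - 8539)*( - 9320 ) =- 127651901920   =  - 2^5*5^1*233^1* 401^1*8539^1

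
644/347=644/347 = 1.86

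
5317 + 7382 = 12699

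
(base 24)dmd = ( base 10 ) 8029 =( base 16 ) 1F5D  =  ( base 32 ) 7qt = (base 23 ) F42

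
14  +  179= 193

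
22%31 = 22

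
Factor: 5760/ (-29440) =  - 2^ ( - 1 )*3^2  *  23^ ( - 1 ) = -9/46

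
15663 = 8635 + 7028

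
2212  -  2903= - 691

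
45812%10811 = 2568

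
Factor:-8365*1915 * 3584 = -2^9*5^2 * 7^2 * 239^1*383^1  =  - 57412006400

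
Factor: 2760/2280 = 19^(-1)*23^1 = 23/19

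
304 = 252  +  52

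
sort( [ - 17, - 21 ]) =[  -  21, - 17 ] 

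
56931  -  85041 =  - 28110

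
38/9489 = 38/9489 = 0.00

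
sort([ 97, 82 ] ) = [82,97 ]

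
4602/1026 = 4+83/171 = 4.49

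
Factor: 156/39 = 4 = 2^2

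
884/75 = 11 + 59/75 = 11.79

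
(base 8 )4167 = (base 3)2222021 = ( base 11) 16a0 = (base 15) 997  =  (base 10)2167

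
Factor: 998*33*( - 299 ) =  - 9847266 = -  2^1 * 3^1*11^1*13^1*23^1*499^1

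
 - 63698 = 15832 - 79530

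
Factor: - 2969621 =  - 617^1 * 4813^1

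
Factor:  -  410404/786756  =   -3^(  -  1) * 37^1 * 47^1*  59^1*65563^(-1) = -102601/196689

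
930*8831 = 8212830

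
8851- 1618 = 7233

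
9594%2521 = 2031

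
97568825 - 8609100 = 88959725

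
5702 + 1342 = 7044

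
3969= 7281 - 3312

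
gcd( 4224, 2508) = 132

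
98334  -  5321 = 93013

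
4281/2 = 2140 + 1/2= 2140.50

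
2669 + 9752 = 12421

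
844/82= 422/41 = 10.29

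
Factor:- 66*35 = - 2^1*3^1 * 5^1*7^1 * 11^1 = - 2310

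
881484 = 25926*34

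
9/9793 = 9/9793 = 0.00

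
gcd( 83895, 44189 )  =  1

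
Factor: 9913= 23^1*431^1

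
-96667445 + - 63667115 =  - 160334560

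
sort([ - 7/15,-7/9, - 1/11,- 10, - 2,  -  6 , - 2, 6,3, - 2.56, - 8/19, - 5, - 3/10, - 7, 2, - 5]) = [ - 10, - 7 ,-6,  -  5 , - 5,-2.56,-2,  -  2,-7/9,  -  7/15,-8/19,-3/10,-1/11,2,3, 6 ]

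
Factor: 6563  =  6563^1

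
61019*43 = 2623817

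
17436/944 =18 + 111/236 =18.47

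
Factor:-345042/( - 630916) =172521/315458 =2^(-1)*3^2*11^(-1 )*13^( - 1)* 29^1 * 661^1 * 1103^(- 1)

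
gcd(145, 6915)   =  5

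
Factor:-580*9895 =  - 2^2*5^2* 29^1*1979^1 = -5739100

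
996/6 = 166  =  166.00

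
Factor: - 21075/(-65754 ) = 2^( - 1)*3^( - 1)*5^2*13^( - 1) =25/78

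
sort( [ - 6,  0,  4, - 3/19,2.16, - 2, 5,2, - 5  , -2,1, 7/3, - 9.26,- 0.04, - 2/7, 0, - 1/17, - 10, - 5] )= [-10, - 9.26, - 6,- 5,-5 , - 2, - 2, - 2/7, - 3/19, - 1/17, - 0.04,  0, 0, 1, 2,  2.16, 7/3, 4, 5 ] 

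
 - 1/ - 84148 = 1/84148 = 0.00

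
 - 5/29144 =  - 1 + 29139/29144 = - 0.00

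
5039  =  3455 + 1584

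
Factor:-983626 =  - 2^1*7^2 *10037^1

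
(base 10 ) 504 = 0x1F8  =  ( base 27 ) II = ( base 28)I0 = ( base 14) 280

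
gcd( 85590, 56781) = 27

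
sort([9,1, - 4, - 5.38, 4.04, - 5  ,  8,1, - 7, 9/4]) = [ - 7, - 5.38, - 5,  -  4, 1,1, 9/4, 4.04,8, 9 ] 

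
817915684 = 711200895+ 106714789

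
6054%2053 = 1948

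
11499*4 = 45996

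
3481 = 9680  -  6199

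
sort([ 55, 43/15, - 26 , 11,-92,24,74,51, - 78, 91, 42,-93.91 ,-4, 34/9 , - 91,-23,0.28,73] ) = [ -93.91,  -  92,-91 ,-78, - 26, - 23,-4, 0.28, 43/15, 34/9,11, 24, 42, 51, 55 , 73,74,91]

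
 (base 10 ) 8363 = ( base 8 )20253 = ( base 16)20AB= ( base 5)231423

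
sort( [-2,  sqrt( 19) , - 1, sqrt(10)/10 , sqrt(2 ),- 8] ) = [ - 8,  -  2,  -  1, sqrt ( 10)/10,sqrt(2),sqrt( 19 ) ] 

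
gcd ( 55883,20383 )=1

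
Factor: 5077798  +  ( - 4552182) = 2^4*7^1*13^1*19^2   =  525616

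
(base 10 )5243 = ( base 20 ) d23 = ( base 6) 40135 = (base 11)3a37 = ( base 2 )1010001111011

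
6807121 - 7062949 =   -  255828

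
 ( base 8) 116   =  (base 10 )78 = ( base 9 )86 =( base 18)46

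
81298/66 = 40649/33 = 1231.79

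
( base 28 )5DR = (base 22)8JL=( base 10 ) 4311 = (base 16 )10D7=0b1000011010111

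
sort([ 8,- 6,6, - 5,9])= [ - 6,-5, 6, 8,9] 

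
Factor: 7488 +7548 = 2^2*3^1*7^1 * 179^1 = 15036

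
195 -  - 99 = 294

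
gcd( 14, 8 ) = 2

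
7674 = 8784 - 1110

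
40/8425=8/1685 = 0.00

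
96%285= 96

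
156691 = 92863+63828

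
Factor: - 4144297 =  - 31^1*43^1 * 3109^1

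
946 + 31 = 977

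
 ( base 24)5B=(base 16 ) 83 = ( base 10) 131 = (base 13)A1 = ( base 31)47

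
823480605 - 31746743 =791733862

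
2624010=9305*282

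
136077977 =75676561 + 60401416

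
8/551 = 8/551 =0.01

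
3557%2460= 1097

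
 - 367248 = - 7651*48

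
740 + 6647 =7387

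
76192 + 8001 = 84193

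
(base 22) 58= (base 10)118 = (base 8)166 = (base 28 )46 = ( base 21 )5d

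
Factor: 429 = 3^1*11^1*13^1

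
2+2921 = 2923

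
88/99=8/9  =  0.89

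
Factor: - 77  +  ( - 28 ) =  - 3^1*5^1*7^1 =-105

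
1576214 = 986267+589947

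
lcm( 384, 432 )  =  3456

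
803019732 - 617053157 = 185966575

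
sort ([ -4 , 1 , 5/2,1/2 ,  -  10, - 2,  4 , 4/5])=[ - 10, - 4, - 2, 1/2, 4/5, 1,  5/2,4]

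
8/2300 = 2/575  =  0.00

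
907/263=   3 + 118/263 = 3.45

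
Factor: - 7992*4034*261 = - 8414569008 = - 2^4 * 3^5* 29^1*37^1*2017^1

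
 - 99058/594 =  - 49529/297 = - 166.76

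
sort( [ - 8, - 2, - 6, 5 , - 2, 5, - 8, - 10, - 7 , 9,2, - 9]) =[-10, - 9, - 8, - 8,-7, - 6,  -  2, - 2, 2,5,5, 9]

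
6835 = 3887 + 2948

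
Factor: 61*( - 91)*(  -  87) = 3^1 * 7^1*13^1*29^1 * 61^1 = 482937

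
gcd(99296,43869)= 1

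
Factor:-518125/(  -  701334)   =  625/846 = 2^( - 1 )*3^ ( - 2 )  *5^4*47^( - 1 )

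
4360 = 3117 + 1243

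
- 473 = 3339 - 3812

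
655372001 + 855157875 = 1510529876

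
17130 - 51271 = -34141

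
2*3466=6932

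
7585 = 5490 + 2095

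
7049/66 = 7049/66=106.80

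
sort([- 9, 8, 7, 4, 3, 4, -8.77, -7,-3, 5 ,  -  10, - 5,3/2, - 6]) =[ -10,-9, - 8.77, - 7, - 6, - 5,- 3,  3/2,3,  4,4,5 , 7,8]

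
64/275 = 64/275 = 0.23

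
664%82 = 8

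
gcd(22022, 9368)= 2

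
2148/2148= 1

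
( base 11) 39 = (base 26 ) 1G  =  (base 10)42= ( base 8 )52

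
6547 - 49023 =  - 42476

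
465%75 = 15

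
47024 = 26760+20264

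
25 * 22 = 550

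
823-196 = 627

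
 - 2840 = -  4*710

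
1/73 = 1/73 = 0.01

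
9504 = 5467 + 4037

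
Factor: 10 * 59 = 590  =  2^1*5^1*59^1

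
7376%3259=858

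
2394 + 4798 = 7192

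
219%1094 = 219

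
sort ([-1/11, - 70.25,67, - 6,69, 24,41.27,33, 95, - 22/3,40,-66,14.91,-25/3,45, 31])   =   [ - 70.25, - 66,  -  25/3 , - 22/3, - 6, - 1/11,14.91 , 24,  31, 33,40,41.27, 45,  67,69,95]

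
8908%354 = 58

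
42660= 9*4740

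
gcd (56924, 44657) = 1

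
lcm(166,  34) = 2822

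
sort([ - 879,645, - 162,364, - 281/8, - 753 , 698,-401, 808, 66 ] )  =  [ - 879,-753,-401, - 162, - 281/8, 66, 364,645, 698,808] 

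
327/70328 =327/70328 = 0.00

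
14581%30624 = 14581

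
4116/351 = 1372/117 = 11.73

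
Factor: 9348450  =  2^1*3^1*5^2*62323^1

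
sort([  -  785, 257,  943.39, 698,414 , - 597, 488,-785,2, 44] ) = [ - 785, - 785, - 597, 2,  44,257,  414,488,698, 943.39] 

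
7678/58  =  132+11/29 = 132.38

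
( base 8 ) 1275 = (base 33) L8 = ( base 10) 701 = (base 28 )p1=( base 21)1c8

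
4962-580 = 4382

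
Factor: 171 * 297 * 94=4773978=2^1 * 3^5 * 11^1 * 19^1*47^1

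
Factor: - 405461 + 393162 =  - 12299 = -7^2*251^1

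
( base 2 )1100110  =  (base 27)3l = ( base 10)102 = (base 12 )86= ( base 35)2W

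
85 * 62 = 5270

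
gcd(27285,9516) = 3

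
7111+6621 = 13732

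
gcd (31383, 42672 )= 3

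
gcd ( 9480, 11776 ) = 8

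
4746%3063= 1683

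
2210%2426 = 2210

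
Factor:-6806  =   - 2^1*41^1*83^1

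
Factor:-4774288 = -2^4*179^1 * 1667^1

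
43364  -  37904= 5460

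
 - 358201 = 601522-959723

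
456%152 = 0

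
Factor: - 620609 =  - 11^2*23^1*223^1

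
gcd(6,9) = 3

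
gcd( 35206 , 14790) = 58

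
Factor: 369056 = 2^5*19^1*607^1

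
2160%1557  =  603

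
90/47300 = 9/4730 = 0.00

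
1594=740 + 854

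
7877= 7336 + 541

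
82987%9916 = 3659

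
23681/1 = 23681 = 23681.00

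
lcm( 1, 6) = 6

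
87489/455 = 192 + 129/455 = 192.28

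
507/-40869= - 169/13623 = - 0.01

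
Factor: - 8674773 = -3^1*19^1*152189^1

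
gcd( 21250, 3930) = 10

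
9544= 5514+4030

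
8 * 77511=620088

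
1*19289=19289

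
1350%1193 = 157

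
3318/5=3318/5 = 663.60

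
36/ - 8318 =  - 18/4159 = - 0.00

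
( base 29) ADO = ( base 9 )13070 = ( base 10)8811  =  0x226b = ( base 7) 34455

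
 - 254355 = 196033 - 450388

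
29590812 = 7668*3859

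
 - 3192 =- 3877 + 685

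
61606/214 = 30803/107 = 287.88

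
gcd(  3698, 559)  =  43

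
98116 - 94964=3152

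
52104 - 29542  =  22562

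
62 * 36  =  2232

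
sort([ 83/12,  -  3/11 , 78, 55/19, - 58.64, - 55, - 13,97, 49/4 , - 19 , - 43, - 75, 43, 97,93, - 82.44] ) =[ - 82.44,-75, - 58.64 , - 55,-43,-19,-13, - 3/11,  55/19,83/12, 49/4,  43, 78, 93, 97, 97] 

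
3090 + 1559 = 4649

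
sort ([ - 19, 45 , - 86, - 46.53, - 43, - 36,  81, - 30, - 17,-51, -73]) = [ - 86, - 73, - 51, - 46.53, - 43,-36, - 30,- 19, - 17  ,  45, 81]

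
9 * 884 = 7956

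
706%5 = 1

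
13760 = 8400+5360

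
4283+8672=12955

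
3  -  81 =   -  78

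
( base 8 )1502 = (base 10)834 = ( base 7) 2301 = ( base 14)438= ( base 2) 1101000010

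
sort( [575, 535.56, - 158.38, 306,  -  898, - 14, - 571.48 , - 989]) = [ - 989,-898,-571.48,-158.38 ,-14,306,535.56, 575]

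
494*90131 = 44524714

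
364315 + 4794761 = 5159076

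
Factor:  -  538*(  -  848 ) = 456224 = 2^5 *53^1*269^1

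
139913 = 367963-228050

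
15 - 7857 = - 7842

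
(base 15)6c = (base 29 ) 3f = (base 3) 10210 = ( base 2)1100110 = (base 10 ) 102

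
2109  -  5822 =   -  3713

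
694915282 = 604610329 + 90304953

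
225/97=2 + 31/97 =2.32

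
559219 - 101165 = 458054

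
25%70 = 25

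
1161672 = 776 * 1497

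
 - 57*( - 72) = 4104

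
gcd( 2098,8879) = 1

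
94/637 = 94/637  =  0.15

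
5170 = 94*55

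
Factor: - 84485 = - 5^1*61^1*277^1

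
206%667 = 206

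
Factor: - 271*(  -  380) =102980= 2^2*5^1*19^1*271^1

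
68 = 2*34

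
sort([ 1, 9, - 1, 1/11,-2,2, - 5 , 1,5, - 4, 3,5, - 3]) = [ - 5, -4 , - 3 ,-2,-1, 1/11,1,1 , 2 , 3, 5,5, 9] 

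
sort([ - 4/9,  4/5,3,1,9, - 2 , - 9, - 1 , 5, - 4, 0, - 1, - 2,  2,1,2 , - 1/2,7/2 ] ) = [  -  9, - 4, - 2,  -  2, -1, - 1,-1/2, - 4/9,0, 4/5,1,1,2,  2, 3,7/2, 5,9 ] 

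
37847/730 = 51 + 617/730 = 51.85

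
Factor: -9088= - 2^7*71^1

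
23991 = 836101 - 812110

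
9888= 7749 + 2139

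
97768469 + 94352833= 192121302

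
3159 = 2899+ 260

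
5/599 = 5/599 = 0.01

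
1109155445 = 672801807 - - 436353638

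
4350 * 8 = 34800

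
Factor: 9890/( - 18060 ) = -2^( - 1)  *3^( - 1)*7^( - 1)  *  23^1 =-23/42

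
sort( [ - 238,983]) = [ - 238,983]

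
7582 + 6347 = 13929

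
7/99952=7/99952 = 0.00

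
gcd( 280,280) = 280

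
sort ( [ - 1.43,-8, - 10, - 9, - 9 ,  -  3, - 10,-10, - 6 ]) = [  -  10,-10, - 10, - 9,-9, - 8 , - 6, - 3, - 1.43 ]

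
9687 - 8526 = 1161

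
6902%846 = 134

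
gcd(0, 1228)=1228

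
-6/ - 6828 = 1/1138 = 0.00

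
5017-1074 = 3943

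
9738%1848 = 498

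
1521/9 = 169 = 169.00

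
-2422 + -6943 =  - 9365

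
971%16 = 11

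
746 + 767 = 1513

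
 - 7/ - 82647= 7/82647 = 0.00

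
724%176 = 20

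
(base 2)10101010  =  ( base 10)170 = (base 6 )442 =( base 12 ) 122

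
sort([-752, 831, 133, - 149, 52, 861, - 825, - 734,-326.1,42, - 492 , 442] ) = [ - 825, - 752,- 734 ,-492, - 326.1,-149,42,  52,133,442 , 831,861]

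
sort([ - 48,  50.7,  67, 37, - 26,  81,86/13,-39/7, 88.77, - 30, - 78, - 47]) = [ - 78, - 48, - 47, - 30,-26, - 39/7,86/13 , 37, 50.7,  67, 81,88.77]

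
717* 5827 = 4177959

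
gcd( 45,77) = 1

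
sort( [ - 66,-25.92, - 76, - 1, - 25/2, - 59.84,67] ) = [-76, - 66,-59.84,-25.92, - 25/2,  -  1,  67]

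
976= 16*61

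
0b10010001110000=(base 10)9328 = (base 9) 13714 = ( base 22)j60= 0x2470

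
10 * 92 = 920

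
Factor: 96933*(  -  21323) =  - 3^1*79^1*409^1 *21323^1 = - 2066902359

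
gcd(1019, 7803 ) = 1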